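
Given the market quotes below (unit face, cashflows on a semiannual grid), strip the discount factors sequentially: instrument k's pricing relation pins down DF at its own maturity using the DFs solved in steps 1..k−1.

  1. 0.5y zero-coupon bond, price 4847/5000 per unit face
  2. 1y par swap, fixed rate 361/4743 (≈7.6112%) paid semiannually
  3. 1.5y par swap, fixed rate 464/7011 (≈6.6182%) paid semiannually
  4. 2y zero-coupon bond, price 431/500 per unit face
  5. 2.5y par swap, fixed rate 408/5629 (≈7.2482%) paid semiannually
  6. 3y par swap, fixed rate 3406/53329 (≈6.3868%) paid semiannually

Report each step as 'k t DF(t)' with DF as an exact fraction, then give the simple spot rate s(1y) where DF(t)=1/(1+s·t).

1 1/2 4847/5000
2 1 4639/5000
3 3/2 567/625
4 2 431/500
5 5/2 523/625
6 3 8297/10000
s(1y) = (1/(4639/5000) − 1)/(1) = 361/4639 ≈ 7.7818%

step 1 [0.5y] zero: DF = P = 4847/5000 ≈ 0.969400
step 2 [1y] swap r/2=361/9486: DF=(1 − 361/9486·(0.969400))/(1+361/9486) = 4639/5000 ≈ 0.927800
step 3 [1.5y] swap r/2=232/7011: DF=(1 − 232/7011·(0.969400+0.927800))/(1+232/7011) = 567/625 ≈ 0.907200
step 4 [2y] zero: DF = P = 431/500 ≈ 0.862000
step 5 [2.5y] swap r/2=204/5629: DF=(1 − 204/5629·(0.969400+0.927800+0.907200+0.862000))/(1+204/5629) = 523/625 ≈ 0.836800
step 6 [3y] swap r/2=1703/53329: DF=(1 − 1703/53329·(0.969400+0.927800+0.907200+0.862000+0.836800))/(1+1703/53329) = 8297/10000 ≈ 0.829700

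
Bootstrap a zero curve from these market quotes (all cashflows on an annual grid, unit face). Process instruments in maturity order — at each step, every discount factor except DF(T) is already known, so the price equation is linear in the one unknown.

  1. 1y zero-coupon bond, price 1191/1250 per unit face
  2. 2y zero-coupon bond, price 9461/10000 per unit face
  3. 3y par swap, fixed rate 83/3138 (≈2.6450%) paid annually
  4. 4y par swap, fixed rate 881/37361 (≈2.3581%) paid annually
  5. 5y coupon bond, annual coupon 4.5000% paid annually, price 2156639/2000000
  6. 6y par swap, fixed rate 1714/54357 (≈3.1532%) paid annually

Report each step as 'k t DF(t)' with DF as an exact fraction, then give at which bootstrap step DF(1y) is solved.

step 1 [1y] zero: DF = P = 1191/1250 ≈ 0.952800
step 2 [2y] zero: DF = P = 9461/10000 ≈ 0.946100
step 3 [3y] swap r/1=83/3138: DF=(1 − 83/3138·(0.952800+0.946100))/(1+83/3138) = 9253/10000 ≈ 0.925300
step 4 [4y] swap r/1=881/37361: DF=(1 − 881/37361·(0.952800+0.946100+0.925300))/(1+881/37361) = 9119/10000 ≈ 0.911900
step 5 [5y] bond c/1=9/200: DF=(2156639/2000000 − 9/200·(0.952800+0.946100+0.925300+0.911900))/(1+9/200) = 871/1000 ≈ 0.871000
step 6 [6y] swap r/1=1714/54357: DF=(1 − 1714/54357·(0.952800+0.946100+0.925300+0.911900+0.871000))/(1+1714/54357) = 4143/5000 ≈ 0.828600

1 1 1191/1250
2 2 9461/10000
3 3 9253/10000
4 4 9119/10000
5 5 871/1000
6 6 4143/5000
DF(1y) is solved at step 1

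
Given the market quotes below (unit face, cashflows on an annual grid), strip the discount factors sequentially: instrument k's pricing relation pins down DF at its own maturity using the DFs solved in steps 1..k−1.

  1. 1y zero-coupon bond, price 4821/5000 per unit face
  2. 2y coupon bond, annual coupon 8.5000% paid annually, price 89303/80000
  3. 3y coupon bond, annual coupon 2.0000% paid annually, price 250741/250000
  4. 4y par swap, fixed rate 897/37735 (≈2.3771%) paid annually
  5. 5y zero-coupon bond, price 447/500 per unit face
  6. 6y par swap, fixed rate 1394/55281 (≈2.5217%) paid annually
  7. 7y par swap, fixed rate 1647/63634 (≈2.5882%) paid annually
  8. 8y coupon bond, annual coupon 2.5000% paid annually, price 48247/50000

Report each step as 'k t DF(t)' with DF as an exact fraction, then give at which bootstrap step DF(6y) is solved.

1 1 4821/5000
2 2 9533/10000
3 3 9457/10000
4 4 9103/10000
5 5 447/500
6 6 4303/5000
7 7 8353/10000
8 8 3931/5000
DF(6y) is solved at step 6

step 1 [1y] zero: DF = P = 4821/5000 ≈ 0.964200
step 2 [2y] bond c/1=17/200: DF=(89303/80000 − 17/200·(0.964200))/(1+17/200) = 9533/10000 ≈ 0.953300
step 3 [3y] bond c/1=1/50: DF=(250741/250000 − 1/50·(0.964200+0.953300))/(1+1/50) = 9457/10000 ≈ 0.945700
step 4 [4y] swap r/1=897/37735: DF=(1 − 897/37735·(0.964200+0.953300+0.945700))/(1+897/37735) = 9103/10000 ≈ 0.910300
step 5 [5y] zero: DF = P = 447/500 ≈ 0.894000
step 6 [6y] swap r/1=1394/55281: DF=(1 − 1394/55281·(0.964200+0.953300+0.945700+0.910300+0.894000))/(1+1394/55281) = 4303/5000 ≈ 0.860600
step 7 [7y] swap r/1=1647/63634: DF=(1 − 1647/63634·(0.964200+0.953300+0.945700+0.910300+0.894000+0.860600))/(1+1647/63634) = 8353/10000 ≈ 0.835300
step 8 [8y] bond c/1=1/40: DF=(48247/50000 − 1/40·(0.964200+0.953300+0.945700+0.910300+0.894000+0.860600+0.835300))/(1+1/40) = 3931/5000 ≈ 0.786200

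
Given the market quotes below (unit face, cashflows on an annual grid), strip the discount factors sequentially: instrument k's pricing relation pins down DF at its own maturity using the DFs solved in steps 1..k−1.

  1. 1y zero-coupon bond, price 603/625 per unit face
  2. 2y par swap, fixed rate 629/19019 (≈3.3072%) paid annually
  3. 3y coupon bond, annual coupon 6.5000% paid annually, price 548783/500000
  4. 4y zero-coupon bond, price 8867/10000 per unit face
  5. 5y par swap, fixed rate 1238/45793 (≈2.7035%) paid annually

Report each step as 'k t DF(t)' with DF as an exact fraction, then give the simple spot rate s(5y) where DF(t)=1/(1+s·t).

1 1 603/625
2 2 9371/10000
3 3 1829/2000
4 4 8867/10000
5 5 4381/5000
s(5y) = (1/(4381/5000) − 1)/(5) = 619/21905 ≈ 2.8258%

step 1 [1y] zero: DF = P = 603/625 ≈ 0.964800
step 2 [2y] swap r/1=629/19019: DF=(1 − 629/19019·(0.964800))/(1+629/19019) = 9371/10000 ≈ 0.937100
step 3 [3y] bond c/1=13/200: DF=(548783/500000 − 13/200·(0.964800+0.937100))/(1+13/200) = 1829/2000 ≈ 0.914500
step 4 [4y] zero: DF = P = 8867/10000 ≈ 0.886700
step 5 [5y] swap r/1=1238/45793: DF=(1 − 1238/45793·(0.964800+0.937100+0.914500+0.886700))/(1+1238/45793) = 4381/5000 ≈ 0.876200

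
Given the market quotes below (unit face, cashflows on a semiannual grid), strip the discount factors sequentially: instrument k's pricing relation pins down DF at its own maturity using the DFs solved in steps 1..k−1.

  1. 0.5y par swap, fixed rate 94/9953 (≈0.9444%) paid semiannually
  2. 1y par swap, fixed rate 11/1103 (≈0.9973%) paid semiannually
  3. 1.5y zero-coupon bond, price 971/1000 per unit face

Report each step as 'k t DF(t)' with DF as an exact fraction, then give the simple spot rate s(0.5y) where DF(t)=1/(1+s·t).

1 1/2 9953/10000
2 1 9901/10000
3 3/2 971/1000
s(0.5y) = (1/(9953/10000) − 1)/(1/2) = 94/9953 ≈ 0.9444%

step 1 [0.5y] swap r/2=47/9953: DF=(1 − 47/9953·(0))/(1+47/9953) = 9953/10000 ≈ 0.995300
step 2 [1y] swap r/2=11/2206: DF=(1 − 11/2206·(0.995300))/(1+11/2206) = 9901/10000 ≈ 0.990100
step 3 [1.5y] zero: DF = P = 971/1000 ≈ 0.971000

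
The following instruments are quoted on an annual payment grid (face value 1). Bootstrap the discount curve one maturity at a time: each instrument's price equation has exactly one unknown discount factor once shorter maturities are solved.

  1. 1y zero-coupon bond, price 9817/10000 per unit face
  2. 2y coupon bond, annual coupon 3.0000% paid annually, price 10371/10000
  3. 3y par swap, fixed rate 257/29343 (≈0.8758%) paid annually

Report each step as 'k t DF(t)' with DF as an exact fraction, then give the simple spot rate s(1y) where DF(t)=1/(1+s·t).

1 1 9817/10000
2 2 9783/10000
3 3 9743/10000
s(1y) = (1/(9817/10000) − 1)/(1) = 183/9817 ≈ 1.8641%

step 1 [1y] zero: DF = P = 9817/10000 ≈ 0.981700
step 2 [2y] bond c/1=3/100: DF=(10371/10000 − 3/100·(0.981700))/(1+3/100) = 9783/10000 ≈ 0.978300
step 3 [3y] swap r/1=257/29343: DF=(1 − 257/29343·(0.981700+0.978300))/(1+257/29343) = 9743/10000 ≈ 0.974300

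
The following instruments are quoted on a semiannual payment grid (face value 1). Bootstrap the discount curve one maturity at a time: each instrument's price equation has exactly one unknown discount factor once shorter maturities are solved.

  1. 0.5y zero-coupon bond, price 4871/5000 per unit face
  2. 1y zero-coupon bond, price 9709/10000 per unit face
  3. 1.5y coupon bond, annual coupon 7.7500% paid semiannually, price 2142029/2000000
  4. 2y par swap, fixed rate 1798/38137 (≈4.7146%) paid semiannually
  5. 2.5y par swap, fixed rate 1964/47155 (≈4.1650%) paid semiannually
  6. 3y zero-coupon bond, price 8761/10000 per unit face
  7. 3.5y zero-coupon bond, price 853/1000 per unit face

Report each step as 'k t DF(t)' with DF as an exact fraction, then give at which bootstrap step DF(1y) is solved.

step 1 [0.5y] zero: DF = P = 4871/5000 ≈ 0.974200
step 2 [1y] zero: DF = P = 9709/10000 ≈ 0.970900
step 3 [1.5y] bond c/2=31/800: DF=(2142029/2000000 − 31/800·(0.974200+0.970900))/(1+31/800) = 1917/2000 ≈ 0.958500
step 4 [2y] swap r/2=899/38137: DF=(1 − 899/38137·(0.974200+0.970900+0.958500))/(1+899/38137) = 9101/10000 ≈ 0.910100
step 5 [2.5y] swap r/2=982/47155: DF=(1 − 982/47155·(0.974200+0.970900+0.958500+0.910100))/(1+982/47155) = 4509/5000 ≈ 0.901800
step 6 [3y] zero: DF = P = 8761/10000 ≈ 0.876100
step 7 [3.5y] zero: DF = P = 853/1000 ≈ 0.853000

1 1/2 4871/5000
2 1 9709/10000
3 3/2 1917/2000
4 2 9101/10000
5 5/2 4509/5000
6 3 8761/10000
7 7/2 853/1000
DF(1y) is solved at step 2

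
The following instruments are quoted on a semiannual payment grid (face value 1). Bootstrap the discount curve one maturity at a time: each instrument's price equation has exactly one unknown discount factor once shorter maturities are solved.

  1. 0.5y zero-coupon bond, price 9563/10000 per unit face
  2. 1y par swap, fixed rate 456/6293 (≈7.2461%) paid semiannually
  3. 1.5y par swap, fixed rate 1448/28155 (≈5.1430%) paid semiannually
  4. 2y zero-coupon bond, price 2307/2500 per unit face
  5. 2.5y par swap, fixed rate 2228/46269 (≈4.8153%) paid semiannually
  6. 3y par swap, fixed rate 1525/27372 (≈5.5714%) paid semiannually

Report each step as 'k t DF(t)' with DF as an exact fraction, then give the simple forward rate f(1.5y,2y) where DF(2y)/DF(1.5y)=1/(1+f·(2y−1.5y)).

step 1 [0.5y] zero: DF = P = 9563/10000 ≈ 0.956300
step 2 [1y] swap r/2=228/6293: DF=(1 − 228/6293·(0.956300))/(1+228/6293) = 2329/2500 ≈ 0.931600
step 3 [1.5y] swap r/2=724/28155: DF=(1 − 724/28155·(0.956300+0.931600))/(1+724/28155) = 2319/2500 ≈ 0.927600
step 4 [2y] zero: DF = P = 2307/2500 ≈ 0.922800
step 5 [2.5y] swap r/2=1114/46269: DF=(1 − 1114/46269·(0.956300+0.931600+0.927600+0.922800))/(1+1114/46269) = 4443/5000 ≈ 0.888600
step 6 [3y] swap r/2=1525/54744: DF=(1 − 1525/54744·(0.956300+0.931600+0.927600+0.922800+0.888600))/(1+1525/54744) = 339/400 ≈ 0.847500

1 1/2 9563/10000
2 1 2329/2500
3 3/2 2319/2500
4 2 2307/2500
5 5/2 4443/5000
6 3 339/400
f(1.5y,2y) = ((2319/2500)/(2307/2500) − 1)/(1/2) = 8/769 ≈ 1.0403%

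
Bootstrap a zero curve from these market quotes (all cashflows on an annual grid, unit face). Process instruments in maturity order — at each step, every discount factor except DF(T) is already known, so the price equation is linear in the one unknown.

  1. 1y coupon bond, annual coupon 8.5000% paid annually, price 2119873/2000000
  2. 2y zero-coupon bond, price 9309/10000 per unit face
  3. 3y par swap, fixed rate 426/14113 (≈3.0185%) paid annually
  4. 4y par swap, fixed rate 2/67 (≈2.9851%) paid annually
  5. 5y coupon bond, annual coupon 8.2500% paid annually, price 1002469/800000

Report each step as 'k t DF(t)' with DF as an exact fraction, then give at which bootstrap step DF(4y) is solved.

1 1 9769/10000
2 2 9309/10000
3 3 2287/2500
4 4 2223/2500
5 5 8747/10000
DF(4y) is solved at step 4

step 1 [1y] bond c/1=17/200: DF=(2119873/2000000 − 17/200·(0))/(1+17/200) = 9769/10000 ≈ 0.976900
step 2 [2y] zero: DF = P = 9309/10000 ≈ 0.930900
step 3 [3y] swap r/1=426/14113: DF=(1 − 426/14113·(0.976900+0.930900))/(1+426/14113) = 2287/2500 ≈ 0.914800
step 4 [4y] swap r/1=2/67: DF=(1 − 2/67·(0.976900+0.930900+0.914800))/(1+2/67) = 2223/2500 ≈ 0.889200
step 5 [5y] bond c/1=33/400: DF=(1002469/800000 − 33/400·(0.976900+0.930900+0.914800+0.889200))/(1+33/400) = 8747/10000 ≈ 0.874700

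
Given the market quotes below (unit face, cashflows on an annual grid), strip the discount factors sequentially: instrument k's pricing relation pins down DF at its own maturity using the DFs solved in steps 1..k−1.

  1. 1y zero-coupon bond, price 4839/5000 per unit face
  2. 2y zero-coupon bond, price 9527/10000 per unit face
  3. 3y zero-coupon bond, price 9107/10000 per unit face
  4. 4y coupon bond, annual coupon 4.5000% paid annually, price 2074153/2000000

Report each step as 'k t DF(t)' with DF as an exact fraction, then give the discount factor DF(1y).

1 1 4839/5000
2 2 9527/10000
3 3 9107/10000
4 4 1741/2000
DF(1y) = 4839/5000 ≈ 0.967800

step 1 [1y] zero: DF = P = 4839/5000 ≈ 0.967800
step 2 [2y] zero: DF = P = 9527/10000 ≈ 0.952700
step 3 [3y] zero: DF = P = 9107/10000 ≈ 0.910700
step 4 [4y] bond c/1=9/200: DF=(2074153/2000000 − 9/200·(0.967800+0.952700+0.910700))/(1+9/200) = 1741/2000 ≈ 0.870500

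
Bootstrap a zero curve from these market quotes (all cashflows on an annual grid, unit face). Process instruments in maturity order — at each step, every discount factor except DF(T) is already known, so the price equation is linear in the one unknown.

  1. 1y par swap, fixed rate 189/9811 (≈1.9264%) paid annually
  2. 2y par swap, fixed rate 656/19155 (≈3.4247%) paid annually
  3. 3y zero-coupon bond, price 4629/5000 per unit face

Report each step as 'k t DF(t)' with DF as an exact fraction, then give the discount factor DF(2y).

step 1 [1y] swap r/1=189/9811: DF=(1 − 189/9811·(0))/(1+189/9811) = 9811/10000 ≈ 0.981100
step 2 [2y] swap r/1=656/19155: DF=(1 − 656/19155·(0.981100))/(1+656/19155) = 584/625 ≈ 0.934400
step 3 [3y] zero: DF = P = 4629/5000 ≈ 0.925800

1 1 9811/10000
2 2 584/625
3 3 4629/5000
DF(2y) = 584/625 ≈ 0.934400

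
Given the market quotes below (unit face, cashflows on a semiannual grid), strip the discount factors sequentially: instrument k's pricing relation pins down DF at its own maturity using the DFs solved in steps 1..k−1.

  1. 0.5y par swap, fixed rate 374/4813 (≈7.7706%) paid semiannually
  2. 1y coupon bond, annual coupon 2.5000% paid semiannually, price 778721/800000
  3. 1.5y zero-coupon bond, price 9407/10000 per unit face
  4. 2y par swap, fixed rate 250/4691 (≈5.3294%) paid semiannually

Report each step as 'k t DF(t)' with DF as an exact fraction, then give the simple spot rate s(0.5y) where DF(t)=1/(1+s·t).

step 1 [0.5y] swap r/2=187/4813: DF=(1 − 187/4813·(0))/(1+187/4813) = 4813/5000 ≈ 0.962600
step 2 [1y] bond c/2=1/80: DF=(778721/800000 − 1/80·(0.962600))/(1+1/80) = 1899/2000 ≈ 0.949500
step 3 [1.5y] zero: DF = P = 9407/10000 ≈ 0.940700
step 4 [2y] swap r/2=125/4691: DF=(1 − 125/4691·(0.962600+0.949500+0.940700))/(1+125/4691) = 9/10 ≈ 0.900000

1 1/2 4813/5000
2 1 1899/2000
3 3/2 9407/10000
4 2 9/10
s(0.5y) = (1/(4813/5000) − 1)/(1/2) = 374/4813 ≈ 7.7706%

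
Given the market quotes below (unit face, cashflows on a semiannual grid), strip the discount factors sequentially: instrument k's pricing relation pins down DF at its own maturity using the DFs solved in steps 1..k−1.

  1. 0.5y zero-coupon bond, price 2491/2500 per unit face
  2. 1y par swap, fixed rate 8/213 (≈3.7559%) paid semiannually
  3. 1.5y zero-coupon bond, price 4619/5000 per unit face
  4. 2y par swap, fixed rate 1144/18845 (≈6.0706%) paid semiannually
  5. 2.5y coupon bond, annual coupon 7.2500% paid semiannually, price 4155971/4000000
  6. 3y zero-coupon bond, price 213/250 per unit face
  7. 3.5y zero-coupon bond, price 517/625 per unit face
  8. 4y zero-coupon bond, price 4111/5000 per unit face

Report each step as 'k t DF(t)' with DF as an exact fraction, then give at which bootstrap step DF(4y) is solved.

1 1/2 2491/2500
2 1 602/625
3 3/2 4619/5000
4 2 1107/1250
5 5/2 2177/2500
6 3 213/250
7 7/2 517/625
8 4 4111/5000
DF(4y) is solved at step 8

step 1 [0.5y] zero: DF = P = 2491/2500 ≈ 0.996400
step 2 [1y] swap r/2=4/213: DF=(1 − 4/213·(0.996400))/(1+4/213) = 602/625 ≈ 0.963200
step 3 [1.5y] zero: DF = P = 4619/5000 ≈ 0.923800
step 4 [2y] swap r/2=572/18845: DF=(1 − 572/18845·(0.996400+0.963200+0.923800))/(1+572/18845) = 1107/1250 ≈ 0.885600
step 5 [2.5y] bond c/2=29/800: DF=(4155971/4000000 − 29/800·(0.996400+0.963200+0.923800+0.885600))/(1+29/800) = 2177/2500 ≈ 0.870800
step 6 [3y] zero: DF = P = 213/250 ≈ 0.852000
step 7 [3.5y] zero: DF = P = 517/625 ≈ 0.827200
step 8 [4y] zero: DF = P = 4111/5000 ≈ 0.822200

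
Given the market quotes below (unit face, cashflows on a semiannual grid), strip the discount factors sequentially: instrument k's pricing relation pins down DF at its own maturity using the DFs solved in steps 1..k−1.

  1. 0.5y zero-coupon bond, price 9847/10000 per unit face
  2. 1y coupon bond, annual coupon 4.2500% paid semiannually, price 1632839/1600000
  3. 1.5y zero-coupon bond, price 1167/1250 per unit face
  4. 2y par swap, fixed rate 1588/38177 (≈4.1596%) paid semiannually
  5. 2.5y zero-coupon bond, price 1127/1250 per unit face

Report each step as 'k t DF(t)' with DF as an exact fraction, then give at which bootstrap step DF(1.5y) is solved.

1 1/2 9847/10000
2 1 2447/2500
3 3/2 1167/1250
4 2 4603/5000
5 5/2 1127/1250
DF(1.5y) is solved at step 3

step 1 [0.5y] zero: DF = P = 9847/10000 ≈ 0.984700
step 2 [1y] bond c/2=17/800: DF=(1632839/1600000 − 17/800·(0.984700))/(1+17/800) = 2447/2500 ≈ 0.978800
step 3 [1.5y] zero: DF = P = 1167/1250 ≈ 0.933600
step 4 [2y] swap r/2=794/38177: DF=(1 − 794/38177·(0.984700+0.978800+0.933600))/(1+794/38177) = 4603/5000 ≈ 0.920600
step 5 [2.5y] zero: DF = P = 1127/1250 ≈ 0.901600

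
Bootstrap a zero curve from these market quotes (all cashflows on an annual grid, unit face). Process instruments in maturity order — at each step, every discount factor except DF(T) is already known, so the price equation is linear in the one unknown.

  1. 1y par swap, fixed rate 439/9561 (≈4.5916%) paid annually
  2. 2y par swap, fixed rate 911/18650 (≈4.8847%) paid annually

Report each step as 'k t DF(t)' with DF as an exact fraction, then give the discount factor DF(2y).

step 1 [1y] swap r/1=439/9561: DF=(1 − 439/9561·(0))/(1+439/9561) = 9561/10000 ≈ 0.956100
step 2 [2y] swap r/1=911/18650: DF=(1 − 911/18650·(0.956100))/(1+911/18650) = 9089/10000 ≈ 0.908900

1 1 9561/10000
2 2 9089/10000
DF(2y) = 9089/10000 ≈ 0.908900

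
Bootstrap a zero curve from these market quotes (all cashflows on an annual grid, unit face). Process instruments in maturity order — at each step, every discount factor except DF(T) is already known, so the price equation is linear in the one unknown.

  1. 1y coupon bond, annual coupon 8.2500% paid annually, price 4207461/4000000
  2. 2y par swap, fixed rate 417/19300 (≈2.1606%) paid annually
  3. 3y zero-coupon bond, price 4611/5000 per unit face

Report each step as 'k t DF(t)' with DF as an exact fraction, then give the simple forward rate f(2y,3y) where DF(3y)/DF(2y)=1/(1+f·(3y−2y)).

1 1 9717/10000
2 2 9583/10000
3 3 4611/5000
f(2y,3y) = ((9583/10000)/(4611/5000) − 1)/(1) = 361/9222 ≈ 3.9146%

step 1 [1y] bond c/1=33/400: DF=(4207461/4000000 − 33/400·(0))/(1+33/400) = 9717/10000 ≈ 0.971700
step 2 [2y] swap r/1=417/19300: DF=(1 − 417/19300·(0.971700))/(1+417/19300) = 9583/10000 ≈ 0.958300
step 3 [3y] zero: DF = P = 4611/5000 ≈ 0.922200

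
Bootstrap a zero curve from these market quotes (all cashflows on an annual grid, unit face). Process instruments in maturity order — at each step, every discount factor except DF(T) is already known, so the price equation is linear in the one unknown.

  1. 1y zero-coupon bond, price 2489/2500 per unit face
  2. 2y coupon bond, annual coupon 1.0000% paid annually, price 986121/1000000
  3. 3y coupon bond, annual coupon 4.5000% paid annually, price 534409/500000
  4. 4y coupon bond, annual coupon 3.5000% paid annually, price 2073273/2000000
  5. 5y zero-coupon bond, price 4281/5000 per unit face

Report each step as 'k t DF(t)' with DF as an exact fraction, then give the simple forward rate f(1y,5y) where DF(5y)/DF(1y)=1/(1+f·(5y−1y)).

step 1 [1y] zero: DF = P = 2489/2500 ≈ 0.995600
step 2 [2y] bond c/1=1/100: DF=(986121/1000000 − 1/100·(0.995600))/(1+1/100) = 1933/2000 ≈ 0.966500
step 3 [3y] bond c/1=9/200: DF=(534409/500000 − 9/200·(0.995600+0.966500))/(1+9/200) = 9383/10000 ≈ 0.938300
step 4 [4y] bond c/1=7/200: DF=(2073273/2000000 − 7/200·(0.995600+0.966500+0.938300))/(1+7/200) = 1807/2000 ≈ 0.903500
step 5 [5y] zero: DF = P = 4281/5000 ≈ 0.856200

1 1 2489/2500
2 2 1933/2000
3 3 9383/10000
4 4 1807/2000
5 5 4281/5000
f(1y,5y) = ((2489/2500)/(4281/5000) − 1)/(4) = 697/17124 ≈ 4.0703%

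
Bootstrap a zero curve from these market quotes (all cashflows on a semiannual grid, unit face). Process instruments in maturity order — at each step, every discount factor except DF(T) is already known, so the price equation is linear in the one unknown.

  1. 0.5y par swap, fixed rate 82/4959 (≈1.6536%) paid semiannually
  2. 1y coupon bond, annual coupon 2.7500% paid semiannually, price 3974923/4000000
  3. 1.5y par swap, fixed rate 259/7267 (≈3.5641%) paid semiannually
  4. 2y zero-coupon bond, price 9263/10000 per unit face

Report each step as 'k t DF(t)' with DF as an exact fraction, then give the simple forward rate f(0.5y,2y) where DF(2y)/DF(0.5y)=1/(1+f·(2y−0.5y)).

step 1 [0.5y] swap r/2=41/4959: DF=(1 − 41/4959·(0))/(1+41/4959) = 4959/5000 ≈ 0.991800
step 2 [1y] bond c/2=11/800: DF=(3974923/4000000 − 11/800·(0.991800))/(1+11/800) = 2417/2500 ≈ 0.966800
step 3 [1.5y] swap r/2=259/14534: DF=(1 − 259/14534·(0.991800+0.966800))/(1+259/14534) = 4741/5000 ≈ 0.948200
step 4 [2y] zero: DF = P = 9263/10000 ≈ 0.926300

1 1/2 4959/5000
2 1 2417/2500
3 3/2 4741/5000
4 2 9263/10000
f(0.5y,2y) = ((4959/5000)/(9263/10000) − 1)/(3/2) = 1310/27789 ≈ 4.7141%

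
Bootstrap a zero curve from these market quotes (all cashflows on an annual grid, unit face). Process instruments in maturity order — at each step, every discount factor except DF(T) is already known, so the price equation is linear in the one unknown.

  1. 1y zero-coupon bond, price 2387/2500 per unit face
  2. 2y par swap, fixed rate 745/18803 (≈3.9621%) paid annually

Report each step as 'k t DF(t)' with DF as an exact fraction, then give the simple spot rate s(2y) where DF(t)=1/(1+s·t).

step 1 [1y] zero: DF = P = 2387/2500 ≈ 0.954800
step 2 [2y] swap r/1=745/18803: DF=(1 − 745/18803·(0.954800))/(1+745/18803) = 1851/2000 ≈ 0.925500

1 1 2387/2500
2 2 1851/2000
s(2y) = (1/(1851/2000) − 1)/(2) = 149/3702 ≈ 4.0249%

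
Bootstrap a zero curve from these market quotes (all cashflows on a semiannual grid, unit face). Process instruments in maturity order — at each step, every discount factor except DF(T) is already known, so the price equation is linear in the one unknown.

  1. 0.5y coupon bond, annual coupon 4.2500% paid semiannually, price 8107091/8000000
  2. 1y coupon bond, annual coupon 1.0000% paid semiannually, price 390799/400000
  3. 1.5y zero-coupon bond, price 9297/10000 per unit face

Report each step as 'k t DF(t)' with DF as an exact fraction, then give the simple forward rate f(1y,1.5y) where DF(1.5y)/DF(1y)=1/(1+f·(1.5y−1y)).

1 1/2 9923/10000
2 1 1209/1250
3 3/2 9297/10000
f(1y,1.5y) = ((1209/1250)/(9297/10000) − 1)/(1/2) = 250/3099 ≈ 8.0671%

step 1 [0.5y] bond c/2=17/800: DF=(8107091/8000000 − 17/800·(0))/(1+17/800) = 9923/10000 ≈ 0.992300
step 2 [1y] bond c/2=1/200: DF=(390799/400000 − 1/200·(0.992300))/(1+1/200) = 1209/1250 ≈ 0.967200
step 3 [1.5y] zero: DF = P = 9297/10000 ≈ 0.929700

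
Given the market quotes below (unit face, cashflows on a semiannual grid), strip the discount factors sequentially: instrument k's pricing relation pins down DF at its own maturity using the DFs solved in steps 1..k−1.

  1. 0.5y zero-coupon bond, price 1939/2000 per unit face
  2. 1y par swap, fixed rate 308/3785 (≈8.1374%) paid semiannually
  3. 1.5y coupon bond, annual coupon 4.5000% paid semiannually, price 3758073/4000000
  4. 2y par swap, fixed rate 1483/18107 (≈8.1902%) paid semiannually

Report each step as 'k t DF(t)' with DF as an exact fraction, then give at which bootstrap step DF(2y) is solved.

1 1/2 1939/2000
2 1 923/1000
3 3/2 2193/2500
4 2 8517/10000
DF(2y) is solved at step 4

step 1 [0.5y] zero: DF = P = 1939/2000 ≈ 0.969500
step 2 [1y] swap r/2=154/3785: DF=(1 − 154/3785·(0.969500))/(1+154/3785) = 923/1000 ≈ 0.923000
step 3 [1.5y] bond c/2=9/400: DF=(3758073/4000000 − 9/400·(0.969500+0.923000))/(1+9/400) = 2193/2500 ≈ 0.877200
step 4 [2y] swap r/2=1483/36214: DF=(1 − 1483/36214·(0.969500+0.923000+0.877200))/(1+1483/36214) = 8517/10000 ≈ 0.851700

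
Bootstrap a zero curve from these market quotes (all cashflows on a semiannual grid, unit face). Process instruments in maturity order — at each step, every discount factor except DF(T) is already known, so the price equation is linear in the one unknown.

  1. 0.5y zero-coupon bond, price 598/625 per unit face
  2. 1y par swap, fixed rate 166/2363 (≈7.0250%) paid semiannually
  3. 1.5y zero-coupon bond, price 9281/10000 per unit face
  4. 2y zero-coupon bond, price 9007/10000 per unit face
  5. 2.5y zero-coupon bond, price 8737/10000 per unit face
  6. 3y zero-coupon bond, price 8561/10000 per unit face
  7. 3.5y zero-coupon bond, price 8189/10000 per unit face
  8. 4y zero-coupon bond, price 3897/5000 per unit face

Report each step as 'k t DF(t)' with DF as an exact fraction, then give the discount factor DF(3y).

1 1/2 598/625
2 1 1167/1250
3 3/2 9281/10000
4 2 9007/10000
5 5/2 8737/10000
6 3 8561/10000
7 7/2 8189/10000
8 4 3897/5000
DF(3y) = 8561/10000 ≈ 0.856100

step 1 [0.5y] zero: DF = P = 598/625 ≈ 0.956800
step 2 [1y] swap r/2=83/2363: DF=(1 − 83/2363·(0.956800))/(1+83/2363) = 1167/1250 ≈ 0.933600
step 3 [1.5y] zero: DF = P = 9281/10000 ≈ 0.928100
step 4 [2y] zero: DF = P = 9007/10000 ≈ 0.900700
step 5 [2.5y] zero: DF = P = 8737/10000 ≈ 0.873700
step 6 [3y] zero: DF = P = 8561/10000 ≈ 0.856100
step 7 [3.5y] zero: DF = P = 8189/10000 ≈ 0.818900
step 8 [4y] zero: DF = P = 3897/5000 ≈ 0.779400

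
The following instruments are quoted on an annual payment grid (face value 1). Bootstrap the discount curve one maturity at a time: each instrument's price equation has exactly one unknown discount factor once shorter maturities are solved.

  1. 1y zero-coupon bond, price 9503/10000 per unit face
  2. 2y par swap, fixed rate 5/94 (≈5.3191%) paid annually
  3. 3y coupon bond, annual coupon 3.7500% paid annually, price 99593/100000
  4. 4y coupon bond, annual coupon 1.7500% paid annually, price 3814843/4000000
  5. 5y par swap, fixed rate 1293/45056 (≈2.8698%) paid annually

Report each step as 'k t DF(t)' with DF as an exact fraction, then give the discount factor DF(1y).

step 1 [1y] zero: DF = P = 9503/10000 ≈ 0.950300
step 2 [2y] swap r/1=5/94: DF=(1 − 5/94·(0.950300))/(1+5/94) = 1803/2000 ≈ 0.901500
step 3 [3y] bond c/1=3/80: DF=(99593/100000 − 3/80·(0.950300+0.901500))/(1+3/80) = 893/1000 ≈ 0.893000
step 4 [4y] bond c/1=7/400: DF=(3814843/4000000 − 7/400·(0.950300+0.901500+0.893000))/(1+7/400) = 8901/10000 ≈ 0.890100
step 5 [5y] swap r/1=1293/45056: DF=(1 − 1293/45056·(0.950300+0.901500+0.893000+0.890100))/(1+1293/45056) = 8707/10000 ≈ 0.870700

1 1 9503/10000
2 2 1803/2000
3 3 893/1000
4 4 8901/10000
5 5 8707/10000
DF(1y) = 9503/10000 ≈ 0.950300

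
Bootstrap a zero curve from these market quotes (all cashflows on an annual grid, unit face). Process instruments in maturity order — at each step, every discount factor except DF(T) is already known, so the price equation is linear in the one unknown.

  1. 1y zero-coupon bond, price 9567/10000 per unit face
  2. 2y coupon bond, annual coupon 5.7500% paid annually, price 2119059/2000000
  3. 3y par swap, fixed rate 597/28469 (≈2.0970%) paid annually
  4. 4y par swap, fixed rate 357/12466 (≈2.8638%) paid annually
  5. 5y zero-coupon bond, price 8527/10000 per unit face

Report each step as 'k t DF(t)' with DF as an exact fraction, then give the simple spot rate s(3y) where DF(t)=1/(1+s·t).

1 1 9567/10000
2 2 9499/10000
3 3 9403/10000
4 4 8929/10000
5 5 8527/10000
s(3y) = (1/(9403/10000) − 1)/(3) = 199/9403 ≈ 2.1163%

step 1 [1y] zero: DF = P = 9567/10000 ≈ 0.956700
step 2 [2y] bond c/1=23/400: DF=(2119059/2000000 − 23/400·(0.956700))/(1+23/400) = 9499/10000 ≈ 0.949900
step 3 [3y] swap r/1=597/28469: DF=(1 − 597/28469·(0.956700+0.949900))/(1+597/28469) = 9403/10000 ≈ 0.940300
step 4 [4y] swap r/1=357/12466: DF=(1 − 357/12466·(0.956700+0.949900+0.940300))/(1+357/12466) = 8929/10000 ≈ 0.892900
step 5 [5y] zero: DF = P = 8527/10000 ≈ 0.852700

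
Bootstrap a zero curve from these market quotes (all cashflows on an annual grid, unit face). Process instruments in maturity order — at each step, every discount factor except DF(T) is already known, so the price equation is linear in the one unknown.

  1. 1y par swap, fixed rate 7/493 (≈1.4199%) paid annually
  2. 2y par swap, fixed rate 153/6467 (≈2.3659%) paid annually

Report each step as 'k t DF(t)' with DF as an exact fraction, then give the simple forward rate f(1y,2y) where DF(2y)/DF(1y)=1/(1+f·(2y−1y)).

1 1 493/500
2 2 9541/10000
f(1y,2y) = ((493/500)/(9541/10000) − 1)/(1) = 11/329 ≈ 3.3435%

step 1 [1y] swap r/1=7/493: DF=(1 − 7/493·(0))/(1+7/493) = 493/500 ≈ 0.986000
step 2 [2y] swap r/1=153/6467: DF=(1 − 153/6467·(0.986000))/(1+153/6467) = 9541/10000 ≈ 0.954100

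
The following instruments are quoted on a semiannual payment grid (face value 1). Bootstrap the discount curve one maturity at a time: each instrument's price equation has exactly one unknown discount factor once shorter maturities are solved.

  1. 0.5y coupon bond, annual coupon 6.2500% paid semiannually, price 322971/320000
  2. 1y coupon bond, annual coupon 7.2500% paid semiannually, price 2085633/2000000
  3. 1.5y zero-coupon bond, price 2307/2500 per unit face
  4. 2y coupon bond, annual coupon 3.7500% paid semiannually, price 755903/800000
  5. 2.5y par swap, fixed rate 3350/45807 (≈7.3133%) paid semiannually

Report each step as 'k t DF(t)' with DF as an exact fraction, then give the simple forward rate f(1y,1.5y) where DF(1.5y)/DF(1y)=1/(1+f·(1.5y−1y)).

1 1/2 9787/10000
2 1 9721/10000
3 3/2 2307/2500
4 2 4373/5000
5 5/2 333/400
f(1y,1.5y) = ((9721/10000)/(2307/2500) − 1)/(1/2) = 493/4614 ≈ 10.6849%

step 1 [0.5y] bond c/2=1/32: DF=(322971/320000 − 1/32·(0))/(1+1/32) = 9787/10000 ≈ 0.978700
step 2 [1y] bond c/2=29/800: DF=(2085633/2000000 − 29/800·(0.978700))/(1+29/800) = 9721/10000 ≈ 0.972100
step 3 [1.5y] zero: DF = P = 2307/2500 ≈ 0.922800
step 4 [2y] bond c/2=3/160: DF=(755903/800000 − 3/160·(0.978700+0.972100+0.922800))/(1+3/160) = 4373/5000 ≈ 0.874600
step 5 [2.5y] swap r/2=1675/45807: DF=(1 − 1675/45807·(0.978700+0.972100+0.922800+0.874600))/(1+1675/45807) = 333/400 ≈ 0.832500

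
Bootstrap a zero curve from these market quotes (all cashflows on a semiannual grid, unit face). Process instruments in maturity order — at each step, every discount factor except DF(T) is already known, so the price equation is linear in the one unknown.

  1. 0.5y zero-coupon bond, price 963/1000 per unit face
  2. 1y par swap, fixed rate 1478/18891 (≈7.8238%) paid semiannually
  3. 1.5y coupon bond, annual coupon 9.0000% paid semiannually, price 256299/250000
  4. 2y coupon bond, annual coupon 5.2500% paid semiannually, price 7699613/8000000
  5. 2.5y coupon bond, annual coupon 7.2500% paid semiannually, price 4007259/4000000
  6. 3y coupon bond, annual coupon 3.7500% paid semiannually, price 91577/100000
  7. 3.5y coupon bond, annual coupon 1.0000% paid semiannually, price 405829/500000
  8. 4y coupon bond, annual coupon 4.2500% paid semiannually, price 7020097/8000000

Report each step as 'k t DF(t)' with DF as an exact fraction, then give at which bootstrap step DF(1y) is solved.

step 1 [0.5y] zero: DF = P = 963/1000 ≈ 0.963000
step 2 [1y] swap r/2=739/18891: DF=(1 − 739/18891·(0.963000))/(1+739/18891) = 9261/10000 ≈ 0.926100
step 3 [1.5y] bond c/2=9/200: DF=(256299/250000 − 9/200·(0.963000+0.926100))/(1+9/200) = 8997/10000 ≈ 0.899700
step 4 [2y] bond c/2=21/800: DF=(7699613/8000000 − 21/800·(0.963000+0.926100+0.899700))/(1+21/800) = 1733/2000 ≈ 0.866500
step 5 [2.5y] bond c/2=29/800: DF=(4007259/4000000 − 29/800·(0.963000+0.926100+0.899700+0.866500))/(1+29/800) = 8389/10000 ≈ 0.838900
step 6 [3y] bond c/2=3/160: DF=(91577/100000 − 3/160·(0.963000+0.926100+0.899700+0.866500+0.838900))/(1+3/160) = 4081/5000 ≈ 0.816200
step 7 [3.5y] bond c/2=1/200: DF=(405829/500000 − 1/200·(0.963000+0.926100+0.899700+0.866500+0.838900+0.816200))/(1+1/200) = 1953/2500 ≈ 0.781200
step 8 [4y] bond c/2=17/800: DF=(7020097/8000000 − 17/800·(0.963000+0.926100+0.899700+0.866500+0.838900+0.816200+0.781200))/(1+17/800) = 293/400 ≈ 0.732500

1 1/2 963/1000
2 1 9261/10000
3 3/2 8997/10000
4 2 1733/2000
5 5/2 8389/10000
6 3 4081/5000
7 7/2 1953/2500
8 4 293/400
DF(1y) is solved at step 2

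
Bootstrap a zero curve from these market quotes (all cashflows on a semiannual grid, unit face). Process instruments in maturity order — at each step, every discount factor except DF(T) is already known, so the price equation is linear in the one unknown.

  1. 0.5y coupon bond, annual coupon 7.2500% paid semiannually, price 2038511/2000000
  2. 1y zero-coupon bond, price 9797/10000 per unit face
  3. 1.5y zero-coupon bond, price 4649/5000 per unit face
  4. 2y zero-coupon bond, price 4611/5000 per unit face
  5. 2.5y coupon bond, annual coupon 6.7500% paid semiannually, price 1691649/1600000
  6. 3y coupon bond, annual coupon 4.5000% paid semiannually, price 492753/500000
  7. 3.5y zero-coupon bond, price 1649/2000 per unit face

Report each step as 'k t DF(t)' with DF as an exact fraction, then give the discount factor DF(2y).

step 1 [0.5y] bond c/2=29/800: DF=(2038511/2000000 − 29/800·(0))/(1+29/800) = 2459/2500 ≈ 0.983600
step 2 [1y] zero: DF = P = 9797/10000 ≈ 0.979700
step 3 [1.5y] zero: DF = P = 4649/5000 ≈ 0.929800
step 4 [2y] zero: DF = P = 4611/5000 ≈ 0.922200
step 5 [2.5y] bond c/2=27/800: DF=(1691649/1600000 − 27/800·(0.983600+0.979700+0.929800+0.922200))/(1+27/800) = 4491/5000 ≈ 0.898200
step 6 [3y] bond c/2=9/400: DF=(492753/500000 − 9/400·(0.983600+0.979700+0.929800+0.922200+0.898200))/(1+9/400) = 8601/10000 ≈ 0.860100
step 7 [3.5y] zero: DF = P = 1649/2000 ≈ 0.824500

1 1/2 2459/2500
2 1 9797/10000
3 3/2 4649/5000
4 2 4611/5000
5 5/2 4491/5000
6 3 8601/10000
7 7/2 1649/2000
DF(2y) = 4611/5000 ≈ 0.922200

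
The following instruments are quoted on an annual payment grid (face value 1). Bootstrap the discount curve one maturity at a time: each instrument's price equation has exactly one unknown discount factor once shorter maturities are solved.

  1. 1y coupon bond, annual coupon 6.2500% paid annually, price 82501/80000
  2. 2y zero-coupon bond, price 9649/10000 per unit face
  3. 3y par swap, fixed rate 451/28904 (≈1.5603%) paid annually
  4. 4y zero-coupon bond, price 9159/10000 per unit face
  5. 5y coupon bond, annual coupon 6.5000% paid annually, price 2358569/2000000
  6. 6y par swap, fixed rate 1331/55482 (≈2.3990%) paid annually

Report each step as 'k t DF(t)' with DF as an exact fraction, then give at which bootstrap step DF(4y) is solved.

1 1 4853/5000
2 2 9649/10000
3 3 9549/10000
4 4 9159/10000
5 5 7/8
6 6 8669/10000
DF(4y) is solved at step 4

step 1 [1y] bond c/1=1/16: DF=(82501/80000 − 1/16·(0))/(1+1/16) = 4853/5000 ≈ 0.970600
step 2 [2y] zero: DF = P = 9649/10000 ≈ 0.964900
step 3 [3y] swap r/1=451/28904: DF=(1 − 451/28904·(0.970600+0.964900))/(1+451/28904) = 9549/10000 ≈ 0.954900
step 4 [4y] zero: DF = P = 9159/10000 ≈ 0.915900
step 5 [5y] bond c/1=13/200: DF=(2358569/2000000 − 13/200·(0.970600+0.964900+0.954900+0.915900))/(1+13/200) = 7/8 ≈ 0.875000
step 6 [6y] swap r/1=1331/55482: DF=(1 − 1331/55482·(0.970600+0.964900+0.954900+0.915900+0.875000))/(1+1331/55482) = 8669/10000 ≈ 0.866900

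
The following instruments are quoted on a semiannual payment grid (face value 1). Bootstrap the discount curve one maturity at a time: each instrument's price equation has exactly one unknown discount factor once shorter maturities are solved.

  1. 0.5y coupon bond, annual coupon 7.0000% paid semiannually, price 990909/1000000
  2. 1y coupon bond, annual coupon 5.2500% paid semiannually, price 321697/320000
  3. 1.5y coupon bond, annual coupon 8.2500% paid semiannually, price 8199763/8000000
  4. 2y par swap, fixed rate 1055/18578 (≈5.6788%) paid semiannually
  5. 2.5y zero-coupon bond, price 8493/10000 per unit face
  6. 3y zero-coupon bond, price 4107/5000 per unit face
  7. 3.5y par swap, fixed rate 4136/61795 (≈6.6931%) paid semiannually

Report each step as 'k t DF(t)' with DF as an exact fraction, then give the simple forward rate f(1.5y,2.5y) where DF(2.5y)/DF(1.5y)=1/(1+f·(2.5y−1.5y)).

step 1 [0.5y] bond c/2=7/200: DF=(990909/1000000 − 7/200·(0))/(1+7/200) = 4787/5000 ≈ 0.957400
step 2 [1y] bond c/2=21/800: DF=(321697/320000 − 21/800·(0.957400))/(1+21/800) = 9551/10000 ≈ 0.955100
step 3 [1.5y] bond c/2=33/800: DF=(8199763/8000000 − 33/800·(0.957400+0.955100))/(1+33/800) = 4543/5000 ≈ 0.908600
step 4 [2y] swap r/2=1055/37156: DF=(1 − 1055/37156·(0.957400+0.955100+0.908600))/(1+1055/37156) = 1789/2000 ≈ 0.894500
step 5 [2.5y] zero: DF = P = 8493/10000 ≈ 0.849300
step 6 [3y] zero: DF = P = 4107/5000 ≈ 0.821400
step 7 [3.5y] swap r/2=2068/61795: DF=(1 − 2068/61795·(0.957400+0.955100+0.908600+0.894500+0.849300+0.821400))/(1+2068/61795) = 1983/2500 ≈ 0.793200

1 1/2 4787/5000
2 1 9551/10000
3 3/2 4543/5000
4 2 1789/2000
5 5/2 8493/10000
6 3 4107/5000
7 7/2 1983/2500
f(1.5y,2.5y) = ((4543/5000)/(8493/10000) − 1)/(1) = 593/8493 ≈ 6.9822%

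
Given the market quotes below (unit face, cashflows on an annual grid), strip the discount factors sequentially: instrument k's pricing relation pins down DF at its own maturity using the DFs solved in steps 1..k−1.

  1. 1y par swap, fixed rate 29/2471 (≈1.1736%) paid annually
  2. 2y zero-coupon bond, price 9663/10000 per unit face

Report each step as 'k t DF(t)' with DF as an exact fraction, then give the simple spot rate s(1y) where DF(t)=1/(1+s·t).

1 1 2471/2500
2 2 9663/10000
s(1y) = (1/(2471/2500) − 1)/(1) = 29/2471 ≈ 1.1736%

step 1 [1y] swap r/1=29/2471: DF=(1 − 29/2471·(0))/(1+29/2471) = 2471/2500 ≈ 0.988400
step 2 [2y] zero: DF = P = 9663/10000 ≈ 0.966300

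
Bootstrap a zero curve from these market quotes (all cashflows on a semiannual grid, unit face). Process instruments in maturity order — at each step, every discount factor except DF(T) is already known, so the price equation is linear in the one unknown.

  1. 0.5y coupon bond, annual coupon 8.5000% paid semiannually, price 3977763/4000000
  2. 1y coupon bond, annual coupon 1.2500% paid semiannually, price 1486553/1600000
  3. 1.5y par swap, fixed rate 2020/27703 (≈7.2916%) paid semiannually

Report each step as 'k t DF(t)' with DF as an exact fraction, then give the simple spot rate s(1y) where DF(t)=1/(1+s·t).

1 1/2 9539/10000
2 1 4587/5000
3 3/2 899/1000
s(1y) = (1/(4587/5000) − 1)/(1) = 413/4587 ≈ 9.0037%

step 1 [0.5y] bond c/2=17/400: DF=(3977763/4000000 − 17/400·(0))/(1+17/400) = 9539/10000 ≈ 0.953900
step 2 [1y] bond c/2=1/160: DF=(1486553/1600000 − 1/160·(0.953900))/(1+1/160) = 4587/5000 ≈ 0.917400
step 3 [1.5y] swap r/2=1010/27703: DF=(1 − 1010/27703·(0.953900+0.917400))/(1+1010/27703) = 899/1000 ≈ 0.899000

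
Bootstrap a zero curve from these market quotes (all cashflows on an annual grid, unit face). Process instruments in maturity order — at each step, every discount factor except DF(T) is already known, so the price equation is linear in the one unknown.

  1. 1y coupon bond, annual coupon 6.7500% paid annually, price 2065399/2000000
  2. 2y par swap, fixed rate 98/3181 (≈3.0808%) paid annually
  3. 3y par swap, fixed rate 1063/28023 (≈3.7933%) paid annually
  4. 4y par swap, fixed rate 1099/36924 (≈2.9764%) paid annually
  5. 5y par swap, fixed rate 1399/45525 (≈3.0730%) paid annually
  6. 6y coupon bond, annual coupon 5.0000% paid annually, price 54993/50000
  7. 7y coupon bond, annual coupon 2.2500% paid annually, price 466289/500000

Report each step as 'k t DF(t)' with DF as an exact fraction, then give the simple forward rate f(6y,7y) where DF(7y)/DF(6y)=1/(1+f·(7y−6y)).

1 1 4837/5000
2 2 2353/2500
3 3 8937/10000
4 4 8901/10000
5 5 8601/10000
6 6 8307/10000
7 7 496/625
f(6y,7y) = ((8307/10000)/(496/625) − 1)/(1) = 371/7936 ≈ 4.6749%

step 1 [1y] bond c/1=27/400: DF=(2065399/2000000 − 27/400·(0))/(1+27/400) = 4837/5000 ≈ 0.967400
step 2 [2y] swap r/1=98/3181: DF=(1 − 98/3181·(0.967400))/(1+98/3181) = 2353/2500 ≈ 0.941200
step 3 [3y] swap r/1=1063/28023: DF=(1 − 1063/28023·(0.967400+0.941200))/(1+1063/28023) = 8937/10000 ≈ 0.893700
step 4 [4y] swap r/1=1099/36924: DF=(1 − 1099/36924·(0.967400+0.941200+0.893700))/(1+1099/36924) = 8901/10000 ≈ 0.890100
step 5 [5y] swap r/1=1399/45525: DF=(1 − 1399/45525·(0.967400+0.941200+0.893700+0.890100))/(1+1399/45525) = 8601/10000 ≈ 0.860100
step 6 [6y] bond c/1=1/20: DF=(54993/50000 − 1/20·(0.967400+0.941200+0.893700+0.890100+0.860100))/(1+1/20) = 8307/10000 ≈ 0.830700
step 7 [7y] bond c/1=9/400: DF=(466289/500000 − 9/400·(0.967400+0.941200+0.893700+0.890100+0.860100+0.830700))/(1+9/400) = 496/625 ≈ 0.793600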